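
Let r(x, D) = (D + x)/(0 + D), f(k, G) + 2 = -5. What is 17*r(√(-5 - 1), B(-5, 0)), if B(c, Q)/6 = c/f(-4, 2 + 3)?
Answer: 17 + 119*I*√6/30 ≈ 17.0 + 9.7163*I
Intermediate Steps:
f(k, G) = -7 (f(k, G) = -2 - 5 = -7)
B(c, Q) = -6*c/7 (B(c, Q) = 6*(c/(-7)) = 6*(c*(-⅐)) = 6*(-c/7) = -6*c/7)
r(x, D) = (D + x)/D
17*r(√(-5 - 1), B(-5, 0)) = 17*((-6/7*(-5) + √(-5 - 1))/((-6/7*(-5)))) = 17*((30/7 + √(-6))/(30/7)) = 17*(7*(30/7 + I*√6)/30) = 17*(1 + 7*I*√6/30) = 17 + 119*I*√6/30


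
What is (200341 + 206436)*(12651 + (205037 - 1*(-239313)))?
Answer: 185897495777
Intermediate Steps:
(200341 + 206436)*(12651 + (205037 - 1*(-239313))) = 406777*(12651 + (205037 + 239313)) = 406777*(12651 + 444350) = 406777*457001 = 185897495777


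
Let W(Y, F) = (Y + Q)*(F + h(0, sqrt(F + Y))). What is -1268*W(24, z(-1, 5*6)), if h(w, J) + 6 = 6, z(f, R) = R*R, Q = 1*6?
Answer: -34236000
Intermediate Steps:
Q = 6
z(f, R) = R**2
h(w, J) = 0 (h(w, J) = -6 + 6 = 0)
W(Y, F) = F*(6 + Y) (W(Y, F) = (Y + 6)*(F + 0) = (6 + Y)*F = F*(6 + Y))
-1268*W(24, z(-1, 5*6)) = -1268*(5*6)**2*(6 + 24) = -1268*30**2*30 = -1141200*30 = -1268*27000 = -34236000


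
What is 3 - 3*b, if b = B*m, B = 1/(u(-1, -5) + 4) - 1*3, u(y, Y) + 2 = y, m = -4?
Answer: -21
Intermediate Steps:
u(y, Y) = -2 + y
B = -2 (B = 1/((-2 - 1) + 4) - 1*3 = 1/(-3 + 4) - 3 = 1/1 - 3 = 1 - 3 = -2)
b = 8 (b = -2*(-4) = 8)
3 - 3*b = 3 - 3*8 = 3 - 24 = -21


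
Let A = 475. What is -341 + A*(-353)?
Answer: -168016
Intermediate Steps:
-341 + A*(-353) = -341 + 475*(-353) = -341 - 167675 = -168016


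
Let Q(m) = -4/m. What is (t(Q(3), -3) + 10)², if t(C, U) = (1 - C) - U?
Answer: 2116/9 ≈ 235.11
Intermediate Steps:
t(C, U) = 1 - C - U
(t(Q(3), -3) + 10)² = ((1 - (-4)/3 - 1*(-3)) + 10)² = ((1 - (-4)/3 + 3) + 10)² = ((1 - 1*(-4/3) + 3) + 10)² = ((1 + 4/3 + 3) + 10)² = (16/3 + 10)² = (46/3)² = 2116/9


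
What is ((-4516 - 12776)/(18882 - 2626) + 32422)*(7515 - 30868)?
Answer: -3076960570805/4064 ≈ -7.5713e+8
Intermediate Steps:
((-4516 - 12776)/(18882 - 2626) + 32422)*(7515 - 30868) = (-17292/16256 + 32422)*(-23353) = (-17292*1/16256 + 32422)*(-23353) = (-4323/4064 + 32422)*(-23353) = (131758685/4064)*(-23353) = -3076960570805/4064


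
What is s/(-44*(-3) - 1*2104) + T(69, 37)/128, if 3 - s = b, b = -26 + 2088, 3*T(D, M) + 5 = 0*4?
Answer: 6731/6528 ≈ 1.0311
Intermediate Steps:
T(D, M) = -5/3 (T(D, M) = -5/3 + (0*4)/3 = -5/3 + (1/3)*0 = -5/3 + 0 = -5/3)
b = 2062
s = -2059 (s = 3 - 1*2062 = 3 - 2062 = -2059)
s/(-44*(-3) - 1*2104) + T(69, 37)/128 = -2059/(-44*(-3) - 1*2104) - 5/3/128 = -2059/(132 - 2104) - 5/3*1/128 = -2059/(-1972) - 5/384 = -2059*(-1/1972) - 5/384 = 71/68 - 5/384 = 6731/6528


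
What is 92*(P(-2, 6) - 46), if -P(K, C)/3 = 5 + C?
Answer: -7268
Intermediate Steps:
P(K, C) = -15 - 3*C (P(K, C) = -3*(5 + C) = -15 - 3*C)
92*(P(-2, 6) - 46) = 92*((-15 - 3*6) - 46) = 92*((-15 - 18) - 46) = 92*(-33 - 46) = 92*(-79) = -7268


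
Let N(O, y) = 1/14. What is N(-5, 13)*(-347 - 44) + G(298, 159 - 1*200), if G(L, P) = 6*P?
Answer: -3835/14 ≈ -273.93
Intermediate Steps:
N(O, y) = 1/14
N(-5, 13)*(-347 - 44) + G(298, 159 - 1*200) = (-347 - 44)/14 + 6*(159 - 1*200) = (1/14)*(-391) + 6*(159 - 200) = -391/14 + 6*(-41) = -391/14 - 246 = -3835/14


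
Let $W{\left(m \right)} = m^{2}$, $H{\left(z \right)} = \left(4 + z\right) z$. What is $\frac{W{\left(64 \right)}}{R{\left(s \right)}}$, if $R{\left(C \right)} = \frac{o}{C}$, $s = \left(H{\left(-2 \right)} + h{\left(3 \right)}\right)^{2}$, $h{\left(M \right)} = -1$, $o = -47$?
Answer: $- \frac{102400}{47} \approx -2178.7$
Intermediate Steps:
$H{\left(z \right)} = z \left(4 + z\right)$
$s = 25$ ($s = \left(- 2 \left(4 - 2\right) - 1\right)^{2} = \left(\left(-2\right) 2 - 1\right)^{2} = \left(-4 - 1\right)^{2} = \left(-5\right)^{2} = 25$)
$R{\left(C \right)} = - \frac{47}{C}$
$\frac{W{\left(64 \right)}}{R{\left(s \right)}} = \frac{64^{2}}{\left(-47\right) \frac{1}{25}} = \frac{4096}{\left(-47\right) \frac{1}{25}} = \frac{4096}{- \frac{47}{25}} = 4096 \left(- \frac{25}{47}\right) = - \frac{102400}{47}$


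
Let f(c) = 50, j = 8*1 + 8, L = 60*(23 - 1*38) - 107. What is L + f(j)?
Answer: -957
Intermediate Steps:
L = -1007 (L = 60*(23 - 38) - 107 = 60*(-15) - 107 = -900 - 107 = -1007)
j = 16 (j = 8 + 8 = 16)
L + f(j) = -1007 + 50 = -957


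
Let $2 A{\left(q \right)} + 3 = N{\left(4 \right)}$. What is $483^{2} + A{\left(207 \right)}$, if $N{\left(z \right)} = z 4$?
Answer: $\frac{466591}{2} \approx 2.333 \cdot 10^{5}$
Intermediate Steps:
$N{\left(z \right)} = 4 z$
$A{\left(q \right)} = \frac{13}{2}$ ($A{\left(q \right)} = - \frac{3}{2} + \frac{4 \cdot 4}{2} = - \frac{3}{2} + \frac{1}{2} \cdot 16 = - \frac{3}{2} + 8 = \frac{13}{2}$)
$483^{2} + A{\left(207 \right)} = 483^{2} + \frac{13}{2} = 233289 + \frac{13}{2} = \frac{466591}{2}$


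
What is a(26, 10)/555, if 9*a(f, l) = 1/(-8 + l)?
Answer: 1/9990 ≈ 0.00010010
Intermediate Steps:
a(f, l) = 1/(9*(-8 + l))
a(26, 10)/555 = (1/(9*(-8 + 10)))/555 = ((⅑)/2)*(1/555) = ((⅑)*(½))*(1/555) = (1/18)*(1/555) = 1/9990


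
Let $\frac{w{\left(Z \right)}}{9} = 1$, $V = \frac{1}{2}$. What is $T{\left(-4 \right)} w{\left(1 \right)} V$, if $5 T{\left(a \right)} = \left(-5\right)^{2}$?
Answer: $\frac{45}{2} \approx 22.5$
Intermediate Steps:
$V = \frac{1}{2} \approx 0.5$
$w{\left(Z \right)} = 9$ ($w{\left(Z \right)} = 9 \cdot 1 = 9$)
$T{\left(a \right)} = 5$ ($T{\left(a \right)} = \frac{\left(-5\right)^{2}}{5} = \frac{1}{5} \cdot 25 = 5$)
$T{\left(-4 \right)} w{\left(1 \right)} V = 5 \cdot 9 \cdot \frac{1}{2} = 45 \cdot \frac{1}{2} = \frac{45}{2}$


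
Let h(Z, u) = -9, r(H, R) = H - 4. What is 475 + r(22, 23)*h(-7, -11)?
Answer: 313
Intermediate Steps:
r(H, R) = -4 + H
475 + r(22, 23)*h(-7, -11) = 475 + (-4 + 22)*(-9) = 475 + 18*(-9) = 475 - 162 = 313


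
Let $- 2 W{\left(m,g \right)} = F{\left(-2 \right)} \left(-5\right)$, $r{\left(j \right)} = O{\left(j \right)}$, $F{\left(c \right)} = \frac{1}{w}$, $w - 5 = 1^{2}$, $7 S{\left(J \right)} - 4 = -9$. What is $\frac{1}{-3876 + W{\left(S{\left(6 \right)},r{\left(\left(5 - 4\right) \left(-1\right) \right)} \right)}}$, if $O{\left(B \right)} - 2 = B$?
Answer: $- \frac{12}{46507} \approx -0.00025803$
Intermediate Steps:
$O{\left(B \right)} = 2 + B$
$S{\left(J \right)} = - \frac{5}{7}$ ($S{\left(J \right)} = \frac{4}{7} + \frac{1}{7} \left(-9\right) = \frac{4}{7} - \frac{9}{7} = - \frac{5}{7}$)
$w = 6$ ($w = 5 + 1^{2} = 5 + 1 = 6$)
$F{\left(c \right)} = \frac{1}{6}$
$r{\left(j \right)} = 2 + j$
$W{\left(m,g \right)} = \frac{5}{12}$ ($W{\left(m,g \right)} = - \frac{\frac{1}{6} \left(-5\right)}{2} = \left(- \frac{1}{2}\right) \left(- \frac{5}{6}\right) = \frac{5}{12}$)
$\frac{1}{-3876 + W{\left(S{\left(6 \right)},r{\left(\left(5 - 4\right) \left(-1\right) \right)} \right)}} = \frac{1}{-3876 + \frac{5}{12}} = \frac{1}{- \frac{46507}{12}} = - \frac{12}{46507}$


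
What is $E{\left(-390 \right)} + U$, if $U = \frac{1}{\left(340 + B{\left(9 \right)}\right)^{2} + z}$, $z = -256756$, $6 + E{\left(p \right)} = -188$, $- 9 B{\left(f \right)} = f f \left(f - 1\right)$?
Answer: $- \frac{35876809}{184932} \approx -194.0$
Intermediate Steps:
$B{\left(f \right)} = - \frac{f^{2} \left(-1 + f\right)}{9}$ ($B{\left(f \right)} = - \frac{f f \left(f - 1\right)}{9} = - \frac{f^{2} \left(-1 + f\right)}{9}$)
$E{\left(p \right)} = -194$ ($E{\left(p \right)} = -6 - 188 = -194$)
$U = - \frac{1}{184932}$ ($U = \frac{1}{\left(340 + \frac{9^{2} \left(1 - 9\right)}{9}\right)^{2} - 256756} = \frac{1}{\left(340 + \frac{1}{9} \cdot 81 \left(1 - 9\right)\right)^{2} - 256756} = \frac{1}{\left(340 + \frac{1}{9} \cdot 81 \left(-8\right)\right)^{2} - 256756} = \frac{1}{\left(340 - 72\right)^{2} - 256756} = \frac{1}{268^{2} - 256756} = \frac{1}{71824 - 256756} = \frac{1}{-184932} = - \frac{1}{184932} \approx -5.4074 \cdot 10^{-6}$)
$E{\left(-390 \right)} + U = -194 - \frac{1}{184932} = - \frac{35876809}{184932}$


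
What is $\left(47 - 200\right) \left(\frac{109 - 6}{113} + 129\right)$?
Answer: $- \frac{2246040}{113} \approx -19876.0$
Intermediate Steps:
$\left(47 - 200\right) \left(\frac{109 - 6}{113} + 129\right) = - 153 \left(\left(109 - 6\right) \frac{1}{113} + 129\right) = - 153 \left(103 \cdot \frac{1}{113} + 129\right) = - 153 \left(\frac{103}{113} + 129\right) = \left(-153\right) \frac{14680}{113} = - \frac{2246040}{113}$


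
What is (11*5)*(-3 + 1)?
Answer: -110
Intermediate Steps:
(11*5)*(-3 + 1) = 55*(-2) = -110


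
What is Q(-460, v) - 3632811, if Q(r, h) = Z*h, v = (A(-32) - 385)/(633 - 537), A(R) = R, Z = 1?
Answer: -116250091/32 ≈ -3.6328e+6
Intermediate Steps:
v = -139/32 (v = (-32 - 385)/(633 - 537) = -417/96 = -417*1/96 = -139/32 ≈ -4.3438)
Q(r, h) = h (Q(r, h) = 1*h = h)
Q(-460, v) - 3632811 = -139/32 - 3632811 = -116250091/32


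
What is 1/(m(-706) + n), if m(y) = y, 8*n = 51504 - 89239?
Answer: -8/43383 ≈ -0.00018440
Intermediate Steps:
n = -37735/8 (n = (51504 - 89239)/8 = (1/8)*(-37735) = -37735/8 ≈ -4716.9)
1/(m(-706) + n) = 1/(-706 - 37735/8) = 1/(-43383/8) = -8/43383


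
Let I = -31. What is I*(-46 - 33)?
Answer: 2449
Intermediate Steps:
I*(-46 - 33) = -31*(-46 - 33) = -31*(-79) = 2449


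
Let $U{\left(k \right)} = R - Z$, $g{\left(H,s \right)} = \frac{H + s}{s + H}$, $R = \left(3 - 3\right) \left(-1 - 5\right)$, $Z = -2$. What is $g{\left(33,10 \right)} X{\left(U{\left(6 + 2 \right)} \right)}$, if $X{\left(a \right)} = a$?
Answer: $2$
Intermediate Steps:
$R = 0$ ($R = 0 \left(-6\right) = 0$)
$g{\left(H,s \right)} = 1$ ($g{\left(H,s \right)} = \frac{H + s}{H + s} = 1$)
$U{\left(k \right)} = 2$ ($U{\left(k \right)} = 0 - -2 = 0 + 2 = 2$)
$g{\left(33,10 \right)} X{\left(U{\left(6 + 2 \right)} \right)} = 1 \cdot 2 = 2$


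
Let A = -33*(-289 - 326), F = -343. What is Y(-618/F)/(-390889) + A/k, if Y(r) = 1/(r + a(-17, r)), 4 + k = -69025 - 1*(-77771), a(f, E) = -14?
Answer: 5532010165571/2382893742232 ≈ 2.3216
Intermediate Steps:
k = 8742 (k = -4 + (-69025 - 1*(-77771)) = -4 + (-69025 + 77771) = -4 + 8746 = 8742)
A = 20295 (A = -33*(-615) = 20295)
Y(r) = 1/(-14 + r) (Y(r) = 1/(r - 14) = 1/(-14 + r))
Y(-618/F)/(-390889) + A/k = 1/(-14 - 618/(-343)*(-390889)) + 20295/8742 = -1/390889/(-14 - 618*(-1/343)) + 20295*(1/8742) = -1/390889/(-14 + 618/343) + 6765/2914 = -1/390889/(-4184/343) + 6765/2914 = -343/4184*(-1/390889) + 6765/2914 = 343/1635479576 + 6765/2914 = 5532010165571/2382893742232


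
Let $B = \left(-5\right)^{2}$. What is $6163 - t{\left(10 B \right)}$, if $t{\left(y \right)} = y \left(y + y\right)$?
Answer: $-118837$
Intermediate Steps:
$B = 25$
$t{\left(y \right)} = 2 y^{2}$ ($t{\left(y \right)} = y 2 y = 2 y^{2}$)
$6163 - t{\left(10 B \right)} = 6163 - 2 \left(10 \cdot 25\right)^{2} = 6163 - 2 \cdot 250^{2} = 6163 - 2 \cdot 62500 = 6163 - 125000 = -118837$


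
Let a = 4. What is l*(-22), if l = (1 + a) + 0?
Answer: -110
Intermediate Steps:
l = 5 (l = (1 + 4) + 0 = 5 + 0 = 5)
l*(-22) = 5*(-22) = -110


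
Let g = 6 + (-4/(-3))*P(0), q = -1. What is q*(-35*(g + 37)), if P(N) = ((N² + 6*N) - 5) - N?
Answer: 3815/3 ≈ 1271.7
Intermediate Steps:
P(N) = -5 + N² + 5*N (P(N) = (-5 + N² + 6*N) - N = -5 + N² + 5*N)
g = -⅔ (g = 6 + (-4/(-3))*(-5 + 0² + 5*0) = 6 + (-4*(-⅓))*(-5 + 0 + 0) = 6 + (4/3)*(-5) = 6 - 20/3 = -⅔ ≈ -0.66667)
q*(-35*(g + 37)) = -(-35)*(-⅔ + 37) = -(-35)*109/3 = -1*(-3815/3) = 3815/3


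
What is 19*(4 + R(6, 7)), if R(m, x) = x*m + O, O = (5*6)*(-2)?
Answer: -266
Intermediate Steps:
O = -60 (O = 30*(-2) = -60)
R(m, x) = -60 + m*x (R(m, x) = x*m - 60 = m*x - 60 = -60 + m*x)
19*(4 + R(6, 7)) = 19*(4 + (-60 + 6*7)) = 19*(4 + (-60 + 42)) = 19*(4 - 18) = 19*(-14) = -266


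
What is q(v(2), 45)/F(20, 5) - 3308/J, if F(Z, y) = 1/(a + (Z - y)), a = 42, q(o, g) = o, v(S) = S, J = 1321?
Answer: 147286/1321 ≈ 111.50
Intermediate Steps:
F(Z, y) = 1/(42 + Z - y) (F(Z, y) = 1/(42 + (Z - y)) = 1/(42 + Z - y))
q(v(2), 45)/F(20, 5) - 3308/J = 2/(1/(42 + 20 - 1*5)) - 3308/1321 = 2/(1/(42 + 20 - 5)) - 3308*1/1321 = 2/(1/57) - 3308/1321 = 2*57 - 3308/1321 = 114 - 3308/1321 = 147286/1321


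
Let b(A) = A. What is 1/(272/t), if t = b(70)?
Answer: 35/136 ≈ 0.25735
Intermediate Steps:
t = 70
1/(272/t) = 1/(272/70) = 1/(272*(1/70)) = 1/(136/35) = 35/136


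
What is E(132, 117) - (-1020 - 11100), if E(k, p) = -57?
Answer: 12063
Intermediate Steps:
E(132, 117) - (-1020 - 11100) = -57 - (-1020 - 11100) = -57 - 1*(-12120) = -57 + 12120 = 12063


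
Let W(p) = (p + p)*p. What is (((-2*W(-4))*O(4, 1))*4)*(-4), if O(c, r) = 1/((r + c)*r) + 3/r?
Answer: 16384/5 ≈ 3276.8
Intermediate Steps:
W(p) = 2*p**2 (W(p) = (2*p)*p = 2*p**2)
O(c, r) = 3/r + 1/(r*(c + r)) (O(c, r) = 1/((c + r)*r) + 3/r = 1/(r*(c + r)) + 3/r = 3/r + 1/(r*(c + r)))
(((-2*W(-4))*O(4, 1))*4)*(-4) = (((-4*(-4)**2)*((1 + 3*4 + 3*1)/(1*(4 + 1))))*4)*(-4) = (((-4*16)*(1*(1 + 12 + 3)/5))*4)*(-4) = (((-2*32)*(1*(1/5)*16))*4)*(-4) = (-64*16/5*4)*(-4) = -1024/5*4*(-4) = -4096/5*(-4) = 16384/5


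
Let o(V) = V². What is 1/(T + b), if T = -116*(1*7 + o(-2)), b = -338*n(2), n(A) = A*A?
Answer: -1/2628 ≈ -0.00038052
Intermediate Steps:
n(A) = A²
b = -1352 (b = -338*2² = -338*4 = -1352)
T = -1276 (T = -116*(1*7 + (-2)²) = -116*(7 + 4) = -116*11 = -1276)
1/(T + b) = 1/(-1276 - 1352) = 1/(-2628) = -1/2628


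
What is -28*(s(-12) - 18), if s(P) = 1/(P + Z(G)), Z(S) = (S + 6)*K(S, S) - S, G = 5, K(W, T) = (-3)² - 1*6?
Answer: 2009/4 ≈ 502.25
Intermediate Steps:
K(W, T) = 3 (K(W, T) = 9 - 6 = 3)
Z(S) = 18 + 2*S (Z(S) = (S + 6)*3 - S = (6 + S)*3 - S = (18 + 3*S) - S = 18 + 2*S)
s(P) = 1/(28 + P) (s(P) = 1/(P + (18 + 2*5)) = 1/(P + (18 + 10)) = 1/(P + 28) = 1/(28 + P))
-28*(s(-12) - 18) = -28*(1/(28 - 12) - 18) = -28*(1/16 - 18) = -28*(-287/16) = 2009/4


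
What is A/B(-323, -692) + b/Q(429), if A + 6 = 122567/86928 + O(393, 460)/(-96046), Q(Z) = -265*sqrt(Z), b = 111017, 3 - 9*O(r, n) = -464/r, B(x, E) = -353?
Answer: 22591108105901/1737390670709328 - 111017*sqrt(429)/113685 ≈ -20.213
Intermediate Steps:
O(r, n) = 1/3 + 464/(9*r) (O(r, n) = 1/3 - (-464)/(9*r) = 1/3 + 464/(9*r))
A = -22591108105901/4921786602576 (A = -6 + (122567/86928 + ((1/9)*(464 + 3*393)/393)/(-96046)) = -6 + (122567*(1/86928) + ((1/9)*(1/393)*(464 + 1179))*(-1/96046)) = -6 + (122567/86928 + ((1/9)*(1/393)*1643)*(-1/96046)) = -6 + (122567/86928 + (1643/3537)*(-1/96046)) = -6 + (122567/86928 - 1643/339714702) = -6 + 6939611509555/4921786602576 = -22591108105901/4921786602576 ≈ -4.5900)
A/B(-323, -692) + b/Q(429) = -22591108105901/4921786602576/(-353) + 111017/((-265*sqrt(429))) = -22591108105901/4921786602576*(-1/353) + 111017*(-sqrt(429)/113685) = 22591108105901/1737390670709328 - 111017*sqrt(429)/113685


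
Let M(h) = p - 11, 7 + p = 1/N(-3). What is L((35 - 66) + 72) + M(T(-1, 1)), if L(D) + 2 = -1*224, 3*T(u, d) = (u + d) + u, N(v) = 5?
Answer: -1219/5 ≈ -243.80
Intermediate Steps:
T(u, d) = d/3 + 2*u/3 (T(u, d) = ((u + d) + u)/3 = ((d + u) + u)/3 = (d + 2*u)/3 = d/3 + 2*u/3)
p = -34/5 (p = -7 + 1/5 = -34/5 ≈ -6.8000)
L(D) = -226 (L(D) = -2 - 1*224 = -2 - 224 = -226)
M(h) = -89/5 (M(h) = -34/5 - 11 = -89/5)
L((35 - 66) + 72) + M(T(-1, 1)) = -226 - 89/5 = -1219/5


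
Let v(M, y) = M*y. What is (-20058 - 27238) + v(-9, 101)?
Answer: -48205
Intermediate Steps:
(-20058 - 27238) + v(-9, 101) = (-20058 - 27238) - 9*101 = -47296 - 909 = -48205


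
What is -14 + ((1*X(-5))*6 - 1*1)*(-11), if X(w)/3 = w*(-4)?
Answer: -3963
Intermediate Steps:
X(w) = -12*w (X(w) = 3*(w*(-4)) = 3*(-4*w) = -12*w)
-14 + ((1*X(-5))*6 - 1*1)*(-11) = -14 + ((1*(-12*(-5)))*6 - 1*1)*(-11) = -14 + ((1*60)*6 - 1)*(-11) = -14 + (60*6 - 1)*(-11) = -14 + (360 - 1)*(-11) = -14 + 359*(-11) = -14 - 3949 = -3963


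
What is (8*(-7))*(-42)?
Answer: 2352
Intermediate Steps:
(8*(-7))*(-42) = -56*(-42) = 2352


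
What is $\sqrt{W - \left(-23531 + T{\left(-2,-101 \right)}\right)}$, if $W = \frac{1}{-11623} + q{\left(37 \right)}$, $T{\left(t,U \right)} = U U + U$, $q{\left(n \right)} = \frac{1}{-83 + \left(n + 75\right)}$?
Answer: $\frac{\sqrt{1525955724344557}}{337067} \approx 115.89$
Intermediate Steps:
$q{\left(n \right)} = \frac{1}{-8 + n}$ ($q{\left(n \right)} = \frac{1}{-83 + \left(75 + n\right)} = \frac{1}{-8 + n}$)
$T{\left(t,U \right)} = U + U^{2}$ ($T{\left(t,U \right)} = U^{2} + U = U + U^{2}$)
$W = \frac{11594}{337067}$ ($W = \frac{1}{-11623} + \frac{1}{-8 + 37} = - \frac{1}{11623} + \frac{1}{29} = \frac{11594}{337067} \approx 0.034397$)
$\sqrt{W - \left(-23531 + T{\left(-2,-101 \right)}\right)} = \sqrt{\frac{11594}{337067} + \left(23531 - - 101 \left(1 - 101\right)\right)} = \sqrt{\frac{11594}{337067} + \left(23531 - \left(-101\right) \left(-100\right)\right)} = \sqrt{\frac{11594}{337067} + \left(23531 - 10100\right)} = \sqrt{\frac{11594}{337067} + 13431} = \sqrt{\frac{4527158471}{337067}} = \frac{\sqrt{1525955724344557}}{337067}$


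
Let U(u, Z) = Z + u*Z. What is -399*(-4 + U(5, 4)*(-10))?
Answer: 97356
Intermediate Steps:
U(u, Z) = Z + Z*u
-399*(-4 + U(5, 4)*(-10)) = -399*(-4 + (4*(1 + 5))*(-10)) = -399*(-4 + (4*6)*(-10)) = -399*(-4 + 24*(-10)) = -399*(-4 - 240) = -399*(-244) = 97356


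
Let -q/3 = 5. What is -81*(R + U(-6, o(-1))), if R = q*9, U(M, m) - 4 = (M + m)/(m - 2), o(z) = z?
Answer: 10422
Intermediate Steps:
q = -15 (q = -3*5 = -15)
U(M, m) = 4 + (M + m)/(-2 + m) (U(M, m) = 4 + (M + m)/(m - 2) = 4 + (M + m)/(-2 + m))
R = -135 (R = -15*9 = -135)
-81*(R + U(-6, o(-1))) = -81*(-135 + (-8 - 6 + 5*(-1))/(-2 - 1)) = -81*(-135 + (-8 - 6 - 5)/(-3)) = -81*(-135 - 1/3*(-19)) = -81*(-135 + 19/3) = -81*(-386/3) = 10422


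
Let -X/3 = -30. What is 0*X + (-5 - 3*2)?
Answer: -11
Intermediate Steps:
X = 90 (X = -3*(-30) = 90)
0*X + (-5 - 3*2) = 0*90 + (-5 - 3*2) = 0 + (-5 - 6) = 0 - 11 = -11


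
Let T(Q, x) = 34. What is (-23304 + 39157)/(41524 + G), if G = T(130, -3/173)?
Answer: 15853/41558 ≈ 0.38147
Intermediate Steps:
G = 34
(-23304 + 39157)/(41524 + G) = (-23304 + 39157)/(41524 + 34) = 15853/41558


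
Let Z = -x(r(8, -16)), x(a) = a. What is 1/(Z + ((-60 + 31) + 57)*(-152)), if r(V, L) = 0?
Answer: -1/4256 ≈ -0.00023496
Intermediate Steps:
Z = 0 (Z = -1*0 = 0)
1/(Z + ((-60 + 31) + 57)*(-152)) = 1/(0 + ((-60 + 31) + 57)*(-152)) = 1/(0 + (-29 + 57)*(-152)) = 1/(0 + 28*(-152)) = 1/(0 - 4256) = 1/(-4256) = -1/4256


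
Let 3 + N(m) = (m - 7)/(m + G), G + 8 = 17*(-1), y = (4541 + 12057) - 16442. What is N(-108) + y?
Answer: 20464/133 ≈ 153.86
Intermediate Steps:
y = 156 (y = 16598 - 16442 = 156)
G = -25 (G = -8 + 17*(-1) = -8 - 17 = -25)
N(m) = -3 + (-7 + m)/(-25 + m) (N(m) = -3 + (m - 7)/(m - 25) = -3 + (-7 + m)/(-25 + m))
N(-108) + y = 2*(34 - 1*(-108))/(-25 - 108) + 156 = 2*(34 + 108)/(-133) + 156 = 2*(-1/133)*142 + 156 = -284/133 + 156 = 20464/133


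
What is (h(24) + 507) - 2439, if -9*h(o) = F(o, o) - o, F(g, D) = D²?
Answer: -5980/3 ≈ -1993.3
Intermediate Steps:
h(o) = -o²/9 + o/9 (h(o) = -(o² - o)/9 = -o²/9 + o/9)
(h(24) + 507) - 2439 = ((⅑)*24*(1 - 1*24) + 507) - 2439 = ((⅑)*24*(1 - 24) + 507) - 2439 = ((⅑)*24*(-23) + 507) - 2439 = (-184/3 + 507) - 2439 = 1337/3 - 2439 = -5980/3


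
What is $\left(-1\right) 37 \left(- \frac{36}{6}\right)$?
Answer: $222$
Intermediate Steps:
$\left(-1\right) 37 \left(- \frac{36}{6}\right) = - 37 \left(\left(-36\right) \frac{1}{6}\right) = \left(-37\right) \left(-6\right) = 222$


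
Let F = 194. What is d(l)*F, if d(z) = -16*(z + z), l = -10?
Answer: 62080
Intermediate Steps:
d(z) = -32*z
d(l)*F = -32*(-10)*194 = 320*194 = 62080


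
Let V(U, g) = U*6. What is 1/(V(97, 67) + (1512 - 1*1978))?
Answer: 1/116 ≈ 0.0086207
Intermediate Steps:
V(U, g) = 6*U
1/(V(97, 67) + (1512 - 1*1978)) = 1/(6*97 + (1512 - 1*1978)) = 1/(582 + (1512 - 1978)) = 1/(582 - 466) = 1/116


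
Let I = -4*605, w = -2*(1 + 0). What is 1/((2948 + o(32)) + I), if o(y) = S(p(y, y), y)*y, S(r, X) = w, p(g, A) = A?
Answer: 1/464 ≈ 0.0021552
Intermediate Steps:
w = -2 (w = -2*1 = -2)
I = -2420
S(r, X) = -2
o(y) = -2*y
1/((2948 + o(32)) + I) = 1/((2948 - 2*32) - 2420) = 1/((2948 - 64) - 2420) = 1/(2884 - 2420) = 1/464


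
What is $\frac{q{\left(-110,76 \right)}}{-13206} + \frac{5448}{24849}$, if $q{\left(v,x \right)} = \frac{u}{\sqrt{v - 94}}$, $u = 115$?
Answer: $\frac{1816}{8283} + \frac{115 i \sqrt{51}}{1347012} \approx 0.21924 + 0.00060969 i$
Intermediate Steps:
$q{\left(v,x \right)} = \frac{115}{\sqrt{-94 + v}}$ ($q{\left(v,x \right)} = \frac{115}{\sqrt{v - 94}} = \frac{115}{\sqrt{-94 + v}}$)
$\frac{q{\left(-110,76 \right)}}{-13206} + \frac{5448}{24849} = \frac{115 \frac{1}{\sqrt{-94 - 110}}}{-13206} + \frac{5448}{24849} = \frac{115}{2 i \sqrt{51}} \left(- \frac{1}{13206}\right) + 5448 \cdot \frac{1}{24849} = 115 \left(- \frac{i \sqrt{51}}{102}\right) \left(- \frac{1}{13206}\right) + \frac{1816}{8283} = - \frac{115 i \sqrt{51}}{102} \left(- \frac{1}{13206}\right) + \frac{1816}{8283} = \frac{115 i \sqrt{51}}{1347012} + \frac{1816}{8283} = \frac{1816}{8283} + \frac{115 i \sqrt{51}}{1347012}$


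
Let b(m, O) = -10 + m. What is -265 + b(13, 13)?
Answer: -262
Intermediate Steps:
-265 + b(13, 13) = -265 + (-10 + 13) = -265 + 3 = -262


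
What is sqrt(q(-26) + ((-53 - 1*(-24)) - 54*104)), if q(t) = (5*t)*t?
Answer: I*sqrt(2265) ≈ 47.592*I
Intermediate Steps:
q(t) = 5*t**2
sqrt(q(-26) + ((-53 - 1*(-24)) - 54*104)) = sqrt(5*(-26)**2 + ((-53 - 1*(-24)) - 54*104)) = sqrt(5*676 + ((-53 + 24) - 5616)) = sqrt(3380 + (-29 - 5616)) = sqrt(3380 - 5645) = sqrt(-2265) = I*sqrt(2265)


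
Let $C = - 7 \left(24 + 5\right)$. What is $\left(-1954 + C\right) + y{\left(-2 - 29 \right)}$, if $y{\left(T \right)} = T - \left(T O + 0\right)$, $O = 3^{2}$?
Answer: $-1909$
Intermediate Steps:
$O = 9$
$y{\left(T \right)} = - 8 T$ ($y{\left(T \right)} = T - \left(T 9 + 0\right) = T - \left(9 T + 0\right) = T - 9 T = - 8 T$)
$C = -203$ ($C = \left(-7\right) 29 = -203$)
$\left(-1954 + C\right) + y{\left(-2 - 29 \right)} = \left(-1954 - 203\right) - 8 \left(-2 - 29\right) = -2157 - 8 \left(-2 - 29\right) = -2157 - -248 = -2157 + 248 = -1909$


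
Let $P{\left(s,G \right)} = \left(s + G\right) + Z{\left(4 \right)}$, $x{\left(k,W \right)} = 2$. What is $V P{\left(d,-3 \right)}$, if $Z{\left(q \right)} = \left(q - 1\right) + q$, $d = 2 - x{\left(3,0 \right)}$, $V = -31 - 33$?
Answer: $-256$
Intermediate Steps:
$V = -64$
$d = 0$ ($d = 2 - 2 = 0$)
$Z{\left(q \right)} = -1 + 2 q$ ($Z{\left(q \right)} = \left(-1 + q\right) + q = -1 + 2 q$)
$P{\left(s,G \right)} = 7 + G + s$ ($P{\left(s,G \right)} = \left(s + G\right) + \left(-1 + 2 \cdot 4\right) = \left(G + s\right) + \left(-1 + 8\right) = \left(G + s\right) + 7 = 7 + G + s$)
$V P{\left(d,-3 \right)} = - 64 \left(7 - 3 + 0\right) = \left(-64\right) 4 = -256$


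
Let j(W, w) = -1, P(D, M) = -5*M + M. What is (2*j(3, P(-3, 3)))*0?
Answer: 0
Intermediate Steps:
P(D, M) = -4*M
(2*j(3, P(-3, 3)))*0 = (2*(-1))*0 = -2*0 = 0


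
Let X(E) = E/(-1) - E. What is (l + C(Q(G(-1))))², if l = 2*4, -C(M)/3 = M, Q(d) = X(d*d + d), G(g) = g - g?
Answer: 64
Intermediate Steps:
X(E) = -2*E (X(E) = E*(-1) - E = -E - E = -2*E)
G(g) = 0
Q(d) = -2*d - 2*d² (Q(d) = -2*(d*d + d) = -2*(d² + d) = -2*(d + d²) = -2*d - 2*d²)
C(M) = -3*M
l = 8
(l + C(Q(G(-1))))² = (8 - (-6)*0*(1 + 0))² = (8 - (-6)*0)² = (8 - 3*0)² = (8 + 0)² = 8² = 64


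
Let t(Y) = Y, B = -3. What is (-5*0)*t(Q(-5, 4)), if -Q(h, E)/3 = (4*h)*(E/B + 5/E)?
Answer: 0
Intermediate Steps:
Q(h, E) = -12*h*(5/E - E/3) (Q(h, E) = -3*4*h*(E/(-3) + 5/E) = -3*4*h*(E*(-⅓) + 5/E) = -3*4*h*(-E/3 + 5/E) = -3*4*h*(5/E - E/3) = -12*h*(5/E - E/3))
(-5*0)*t(Q(-5, 4)) = (-5*0)*(4*(-5)*(-15 + 4²)/4) = 0*(4*(-5)*(¼)*(-15 + 16)) = 0*(4*(-5)*(¼)*1) = 0*(-5) = 0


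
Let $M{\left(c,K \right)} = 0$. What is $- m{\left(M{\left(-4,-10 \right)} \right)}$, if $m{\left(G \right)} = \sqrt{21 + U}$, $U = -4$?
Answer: $- \sqrt{17} \approx -4.1231$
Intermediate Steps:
$m{\left(G \right)} = \sqrt{17}$ ($m{\left(G \right)} = \sqrt{21 - 4} = \sqrt{17}$)
$- m{\left(M{\left(-4,-10 \right)} \right)} = - \sqrt{17}$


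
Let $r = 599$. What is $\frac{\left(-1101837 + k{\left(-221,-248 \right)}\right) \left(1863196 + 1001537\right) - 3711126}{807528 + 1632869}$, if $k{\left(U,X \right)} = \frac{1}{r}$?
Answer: $- \frac{1890727039997820}{1461797803} \approx -1.2934 \cdot 10^{6}$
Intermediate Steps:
$k{\left(U,X \right)} = \frac{1}{599}$
$\frac{\left(-1101837 + k{\left(-221,-248 \right)}\right) \left(1863196 + 1001537\right) - 3711126}{807528 + 1632869} = \frac{\left(-1101837 + \frac{1}{599}\right) \left(1863196 + 1001537\right) - 3711126}{807528 + 1632869} = \frac{\left(- \frac{660000362}{599}\right) 2864733 - 3711126}{2440397} = \left(- \frac{1890724817033346}{599} - 3711126\right) \frac{1}{2440397} = \left(- \frac{1890727039997820}{599}\right) \frac{1}{2440397} = - \frac{1890727039997820}{1461797803}$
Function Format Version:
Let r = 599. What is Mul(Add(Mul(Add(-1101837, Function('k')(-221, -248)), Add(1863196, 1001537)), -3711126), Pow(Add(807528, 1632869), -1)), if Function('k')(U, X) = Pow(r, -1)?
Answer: Rational(-1890727039997820, 1461797803) ≈ -1.2934e+6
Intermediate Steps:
Function('k')(U, X) = Rational(1, 599) (Function('k')(U, X) = Pow(599, -1) = Rational(1, 599))
Mul(Add(Mul(Add(-1101837, Function('k')(-221, -248)), Add(1863196, 1001537)), -3711126), Pow(Add(807528, 1632869), -1)) = Mul(Add(Mul(Add(-1101837, Rational(1, 599)), Add(1863196, 1001537)), -3711126), Pow(Add(807528, 1632869), -1)) = Mul(Add(Mul(Rational(-660000362, 599), 2864733), -3711126), Pow(2440397, -1)) = Mul(Add(Rational(-1890724817033346, 599), -3711126), Rational(1, 2440397)) = Mul(Rational(-1890727039997820, 599), Rational(1, 2440397)) = Rational(-1890727039997820, 1461797803)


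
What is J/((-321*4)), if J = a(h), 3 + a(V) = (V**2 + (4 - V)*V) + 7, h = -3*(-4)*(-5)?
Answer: 59/321 ≈ 0.18380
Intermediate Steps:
h = -60 (h = 12*(-5) = -60)
a(V) = 4 + V**2 + V*(4 - V) (a(V) = -3 + ((V**2 + (4 - V)*V) + 7) = -3 + ((V**2 + V*(4 - V)) + 7) = -3 + (7 + V**2 + V*(4 - V)) = 4 + V**2 + V*(4 - V))
J = -236 (J = 4 + 4*(-60) = 4 - 240 = -236)
J/((-321*4)) = -236/((-321*4)) = -236/(-1284) = -236*(-1/1284) = 59/321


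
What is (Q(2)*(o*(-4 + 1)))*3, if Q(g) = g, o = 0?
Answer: 0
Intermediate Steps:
(Q(2)*(o*(-4 + 1)))*3 = (2*(0*(-4 + 1)))*3 = (2*(0*(-3)))*3 = (2*0)*3 = 0*3 = 0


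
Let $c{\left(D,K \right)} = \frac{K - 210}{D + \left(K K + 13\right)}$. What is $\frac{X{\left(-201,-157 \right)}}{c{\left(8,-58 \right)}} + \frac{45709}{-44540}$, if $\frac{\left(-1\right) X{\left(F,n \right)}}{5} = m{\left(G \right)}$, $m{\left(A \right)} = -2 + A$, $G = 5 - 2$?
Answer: $\frac{46349343}{746045} \approx 62.127$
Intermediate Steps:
$G = 3$ ($G = 5 - 2 = 3$)
$X{\left(F,n \right)} = -5$ ($X{\left(F,n \right)} = - 5 \left(-2 + 3\right) = \left(-5\right) 1 = -5$)
$c{\left(D,K \right)} = \frac{-210 + K}{13 + D + K^{2}}$ ($c{\left(D,K \right)} = \frac{-210 + K}{D + \left(K^{2} + 13\right)} = \frac{-210 + K}{D + \left(13 + K^{2}\right)} = \frac{-210 + K}{13 + D + K^{2}}$)
$\frac{X{\left(-201,-157 \right)}}{c{\left(8,-58 \right)}} + \frac{45709}{-44540} = - \frac{5}{\frac{1}{13 + 8 + \left(-58\right)^{2}} \left(-210 - 58\right)} + \frac{45709}{-44540} = - \frac{5}{\frac{1}{13 + 8 + 3364} \left(-268\right)} + 45709 \left(- \frac{1}{44540}\right) = - \frac{5}{\frac{1}{3385} \left(-268\right)} - \frac{45709}{44540} = - \frac{5}{- \frac{268}{3385}} - \frac{45709}{44540} = \left(-5\right) \left(- \frac{3385}{268}\right) - \frac{45709}{44540} = \frac{16925}{268} - \frac{45709}{44540} = \frac{46349343}{746045}$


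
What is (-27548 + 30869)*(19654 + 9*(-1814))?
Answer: 11052288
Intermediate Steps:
(-27548 + 30869)*(19654 + 9*(-1814)) = 3321*(19654 - 16326) = 3321*3328 = 11052288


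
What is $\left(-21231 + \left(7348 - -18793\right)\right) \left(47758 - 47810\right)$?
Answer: $-255320$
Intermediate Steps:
$\left(-21231 + \left(7348 - -18793\right)\right) \left(47758 - 47810\right) = \left(-21231 + \left(7348 + 18793\right)\right) \left(-52\right) = \left(-21231 + 26141\right) \left(-52\right) = 4910 \left(-52\right) = -255320$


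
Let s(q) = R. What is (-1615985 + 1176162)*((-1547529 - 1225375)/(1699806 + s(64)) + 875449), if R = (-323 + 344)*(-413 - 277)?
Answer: -162229311047346385/421329 ≈ -3.8504e+11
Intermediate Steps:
R = -14490 (R = 21*(-690) = -14490)
s(q) = -14490
(-1615985 + 1176162)*((-1547529 - 1225375)/(1699806 + s(64)) + 875449) = (-1615985 + 1176162)*((-1547529 - 1225375)/(1699806 - 14490) + 875449) = -439823*(-2772904/1685316 + 875449) = -439823*(-2772904*1/1685316 + 875449) = -439823*(-693226/421329 + 875449) = -439823*368851358495/421329 = -162229311047346385/421329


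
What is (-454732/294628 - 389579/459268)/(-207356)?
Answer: 80906184447/7014501612627056 ≈ 1.1534e-5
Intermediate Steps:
(-454732/294628 - 389579/459268)/(-207356) = (-454732*1/294628 - 389579*1/459268)*(-1/207356) = (-113683/73657 - 389579/459268)*(-1/207356) = -80906184447/33828303076*(-1/207356) = 80906184447/7014501612627056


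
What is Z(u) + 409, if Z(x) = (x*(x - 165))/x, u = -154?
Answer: 90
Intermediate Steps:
Z(x) = -165 + x (Z(x) = (x*(-165 + x))/x = -165 + x)
Z(u) + 409 = (-165 - 154) + 409 = -319 + 409 = 90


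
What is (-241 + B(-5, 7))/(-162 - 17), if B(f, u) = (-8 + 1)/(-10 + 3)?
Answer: 240/179 ≈ 1.3408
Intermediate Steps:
B(f, u) = 1 (B(f, u) = -7/(-7) = -7*(-⅐) = 1)
(-241 + B(-5, 7))/(-162 - 17) = (-241 + 1)/(-162 - 17) = -240/(-179) = -240*(-1/179) = 240/179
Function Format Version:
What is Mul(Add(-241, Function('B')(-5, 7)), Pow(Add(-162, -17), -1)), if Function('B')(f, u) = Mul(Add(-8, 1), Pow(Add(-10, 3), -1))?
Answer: Rational(240, 179) ≈ 1.3408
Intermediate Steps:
Function('B')(f, u) = 1 (Function('B')(f, u) = Mul(-7, Pow(-7, -1)) = Mul(-7, Rational(-1, 7)) = 1)
Mul(Add(-241, Function('B')(-5, 7)), Pow(Add(-162, -17), -1)) = Mul(Add(-241, 1), Pow(Add(-162, -17), -1)) = Mul(-240, Pow(-179, -1)) = Mul(-240, Rational(-1, 179)) = Rational(240, 179)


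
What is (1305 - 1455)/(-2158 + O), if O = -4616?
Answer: 25/1129 ≈ 0.022143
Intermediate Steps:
(1305 - 1455)/(-2158 + O) = (1305 - 1455)/(-2158 - 4616) = -150/(-6774) = -150*(-1/6774) = 25/1129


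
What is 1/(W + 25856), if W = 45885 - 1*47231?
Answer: 1/24510 ≈ 4.0800e-5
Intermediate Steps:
W = -1346 (W = 45885 - 47231 = -1346)
1/(W + 25856) = 1/(-1346 + 25856) = 1/24510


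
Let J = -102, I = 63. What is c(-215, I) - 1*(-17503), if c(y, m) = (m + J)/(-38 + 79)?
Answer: 717584/41 ≈ 17502.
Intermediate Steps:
c(y, m) = -102/41 + m/41 (c(y, m) = (m - 102)/(-38 + 79) = (-102 + m)/41 = (-102 + m)*(1/41) = -102/41 + m/41)
c(-215, I) - 1*(-17503) = (-102/41 + (1/41)*63) - 1*(-17503) = (-102/41 + 63/41) + 17503 = -39/41 + 17503 = 717584/41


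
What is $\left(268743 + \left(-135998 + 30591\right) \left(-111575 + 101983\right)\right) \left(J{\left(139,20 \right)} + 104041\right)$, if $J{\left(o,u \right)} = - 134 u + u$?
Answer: $102529919140747$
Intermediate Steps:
$J{\left(o,u \right)} = - 133 u$
$\left(268743 + \left(-135998 + 30591\right) \left(-111575 + 101983\right)\right) \left(J{\left(139,20 \right)} + 104041\right) = \left(268743 + \left(-135998 + 30591\right) \left(-111575 + 101983\right)\right) \left(\left(-133\right) 20 + 104041\right) = \left(268743 - -1011063944\right) \left(-2660 + 104041\right) = \left(268743 + 1011063944\right) 101381 = 1011332687 \cdot 101381 = 102529919140747$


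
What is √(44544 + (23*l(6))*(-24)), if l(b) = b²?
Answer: 4*√1542 ≈ 157.07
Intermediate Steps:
√(44544 + (23*l(6))*(-24)) = √(44544 + (23*6²)*(-24)) = √(44544 + (23*36)*(-24)) = √(44544 + 828*(-24)) = √(44544 - 19872) = √24672 = 4*√1542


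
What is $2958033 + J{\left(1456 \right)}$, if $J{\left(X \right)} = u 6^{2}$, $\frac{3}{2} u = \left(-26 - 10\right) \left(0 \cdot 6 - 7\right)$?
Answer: $2964081$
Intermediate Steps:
$u = 168$ ($u = \frac{2 \left(-26 - 10\right) \left(0 \cdot 6 - 7\right)}{3} = \frac{2 \left(- 36 \left(0 - 7\right)\right)}{3} = \frac{2 \left(\left(-36\right) \left(-7\right)\right)}{3} = \frac{2}{3} \cdot 252 = 168$)
$J{\left(X \right)} = 6048$ ($J{\left(X \right)} = 168 \cdot 6^{2} = 168 \cdot 36 = 6048$)
$2958033 + J{\left(1456 \right)} = 2958033 + 6048 = 2964081$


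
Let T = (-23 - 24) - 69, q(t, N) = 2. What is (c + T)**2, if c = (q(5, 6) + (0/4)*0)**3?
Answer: 11664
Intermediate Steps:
T = -116 (T = -47 - 69 = -116)
c = 8 (c = (2 + (0/4)*0)**3 = (2 + (0*(1/4))*0)**3 = (2 + 0*0)**3 = (2 + 0)**3 = 2**3 = 8)
(c + T)**2 = (8 - 116)**2 = (-108)**2 = 11664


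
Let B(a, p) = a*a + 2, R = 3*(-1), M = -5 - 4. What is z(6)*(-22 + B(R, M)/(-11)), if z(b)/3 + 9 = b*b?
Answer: -1863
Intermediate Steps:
M = -9
R = -3
B(a, p) = 2 + a² (B(a, p) = a² + 2 = 2 + a²)
z(b) = -27 + 3*b² (z(b) = -27 + 3*(b*b) = -27 + 3*b²)
z(6)*(-22 + B(R, M)/(-11)) = (-27 + 3*6²)*(-22 + (2 + (-3)²)/(-11)) = (-27 + 3*36)*(-22 + (2 + 9)*(-1/11)) = (-27 + 108)*(-22 + 11*(-1/11)) = 81*(-22 - 1) = 81*(-23) = -1863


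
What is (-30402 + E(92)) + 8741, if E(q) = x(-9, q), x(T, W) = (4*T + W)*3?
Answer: -21493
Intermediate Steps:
x(T, W) = 3*W + 12*T (x(T, W) = (W + 4*T)*3 = 3*W + 12*T)
E(q) = -108 + 3*q (E(q) = 3*q + 12*(-9) = 3*q - 108 = -108 + 3*q)
(-30402 + E(92)) + 8741 = (-30402 + (-108 + 3*92)) + 8741 = (-30402 + (-108 + 276)) + 8741 = (-30402 + 168) + 8741 = -30234 + 8741 = -21493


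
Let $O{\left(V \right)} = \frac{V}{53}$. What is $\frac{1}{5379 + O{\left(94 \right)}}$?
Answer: $\frac{53}{285181} \approx 0.00018585$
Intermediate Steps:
$O{\left(V \right)} = \frac{V}{53}$ ($O{\left(V \right)} = V \frac{1}{53} = \frac{V}{53}$)
$\frac{1}{5379 + O{\left(94 \right)}} = \frac{1}{5379 + \frac{1}{53} \cdot 94} = \frac{1}{5379 + \frac{94}{53}} = \frac{1}{\frac{285181}{53}} = \frac{53}{285181}$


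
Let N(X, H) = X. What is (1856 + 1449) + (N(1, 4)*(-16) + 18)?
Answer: 3307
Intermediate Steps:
(1856 + 1449) + (N(1, 4)*(-16) + 18) = (1856 + 1449) + (1*(-16) + 18) = 3305 + (-16 + 18) = 3305 + 2 = 3307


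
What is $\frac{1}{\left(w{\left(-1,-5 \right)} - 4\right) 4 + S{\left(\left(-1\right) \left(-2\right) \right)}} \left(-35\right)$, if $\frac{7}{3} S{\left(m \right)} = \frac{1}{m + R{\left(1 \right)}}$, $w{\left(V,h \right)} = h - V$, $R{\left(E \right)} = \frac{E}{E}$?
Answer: $\frac{245}{223} \approx 1.0987$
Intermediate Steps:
$R{\left(E \right)} = 1$
$S{\left(m \right)} = \frac{3}{7 \left(1 + m\right)}$ ($S{\left(m \right)} = \frac{3}{7 \left(m + 1\right)} = \frac{3}{7 \left(1 + m\right)}$)
$\frac{1}{\left(w{\left(-1,-5 \right)} - 4\right) 4 + S{\left(\left(-1\right) \left(-2\right) \right)}} \left(-35\right) = \frac{1}{\left(\left(-5 - -1\right) - 4\right) 4 + \frac{3}{7 \left(1 - -2\right)}} \left(-35\right) = \frac{1}{\left(\left(-5 + 1\right) - 4\right) 4 + \frac{3}{7 \left(1 + 2\right)}} \left(-35\right) = \frac{1}{\left(-4 - 4\right) 4 + \frac{3}{7 \cdot 3}} \left(-35\right) = \frac{1}{\left(-8\right) 4 + \frac{3}{7} \cdot \frac{1}{3}} \left(-35\right) = \frac{1}{-32 + \frac{1}{7}} \left(-35\right) = \frac{1}{- \frac{223}{7}} \left(-35\right) = \left(- \frac{7}{223}\right) \left(-35\right) = \frac{245}{223}$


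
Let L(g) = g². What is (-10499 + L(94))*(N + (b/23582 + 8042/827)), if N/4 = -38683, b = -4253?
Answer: 5018012566016005/19502314 ≈ 2.5730e+8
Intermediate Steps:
N = -154732 (N = 4*(-38683) = -154732)
(-10499 + L(94))*(N + (b/23582 + 8042/827)) = (-10499 + 94²)*(-154732 + (-4253/23582 + 8042/827)) = (-10499 + 8836)*(-154732 + (-4253*1/23582 + 8042*(1/827))) = -1663*(-154732 + (-4253/23582 + 8042/827)) = -1663*(-154732 + 186129213/19502314) = -1663*(-3017445920635/19502314) = 5018012566016005/19502314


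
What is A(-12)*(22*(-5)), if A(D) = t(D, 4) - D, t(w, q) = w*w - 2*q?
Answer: -16280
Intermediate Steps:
t(w, q) = w² - 2*q
A(D) = -8 + D² - D (A(D) = (D² - 2*4) - D = (D² - 8) - D = (-8 + D²) - D = -8 + D² - D)
A(-12)*(22*(-5)) = (-8 + (-12)² - 1*(-12))*(22*(-5)) = (-8 + 144 + 12)*(-110) = 148*(-110) = -16280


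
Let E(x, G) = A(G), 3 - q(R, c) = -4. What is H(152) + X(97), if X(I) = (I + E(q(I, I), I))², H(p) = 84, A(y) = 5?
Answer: 10488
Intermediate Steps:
q(R, c) = 7 (q(R, c) = 3 - 1*(-4) = 3 + 4 = 7)
E(x, G) = 5
X(I) = (5 + I)² (X(I) = (I + 5)² = (5 + I)²)
H(152) + X(97) = 84 + (5 + 97)² = 84 + 102² = 84 + 10404 = 10488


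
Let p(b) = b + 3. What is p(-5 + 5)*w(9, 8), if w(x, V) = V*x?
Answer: 216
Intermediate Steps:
p(b) = 3 + b
p(-5 + 5)*w(9, 8) = (3 + (-5 + 5))*(8*9) = (3 + 0)*72 = 3*72 = 216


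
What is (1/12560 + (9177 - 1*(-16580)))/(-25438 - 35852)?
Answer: -323507921/769802400 ≈ -0.42025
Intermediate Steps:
(1/12560 + (9177 - 1*(-16580)))/(-25438 - 35852) = (1/12560 + (9177 + 16580))/(-61290) = (1/12560 + 25757)*(-1/61290) = (323507921/12560)*(-1/61290) = -323507921/769802400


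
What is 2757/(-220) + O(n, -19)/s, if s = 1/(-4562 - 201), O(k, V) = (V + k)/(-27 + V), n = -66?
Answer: -44597461/5060 ≈ -8813.7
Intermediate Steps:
O(k, V) = (V + k)/(-27 + V)
s = -1/4763 (s = 1/(-4763) = -1/4763 ≈ -0.00020995)
2757/(-220) + O(n, -19)/s = 2757/(-220) + ((-19 - 66)/(-27 - 19))/(-1/4763) = 2757*(-1/220) + (-85/(-46))*(-4763) = -2757/220 - 1/46*(-85)*(-4763) = -2757/220 + (85/46)*(-4763) = -2757/220 - 404855/46 = -44597461/5060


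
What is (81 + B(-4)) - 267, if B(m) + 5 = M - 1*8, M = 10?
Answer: -189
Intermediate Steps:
B(m) = -3 (B(m) = -5 + (10 - 1*8) = -5 + (10 - 8) = -5 + 2 = -3)
(81 + B(-4)) - 267 = (81 - 3) - 267 = 78 - 267 = -189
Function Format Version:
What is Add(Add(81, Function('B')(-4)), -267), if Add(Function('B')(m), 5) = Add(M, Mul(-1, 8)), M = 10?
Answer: -189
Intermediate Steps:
Function('B')(m) = -3 (Function('B')(m) = Add(-5, Add(10, Mul(-1, 8))) = Add(-5, Add(10, -8)) = Add(-5, 2) = -3)
Add(Add(81, Function('B')(-4)), -267) = Add(Add(81, -3), -267) = Add(78, -267) = -189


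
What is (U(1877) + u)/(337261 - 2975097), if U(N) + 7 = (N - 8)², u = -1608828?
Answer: -942163/1318918 ≈ -0.71434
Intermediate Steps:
U(N) = -7 + (-8 + N)² (U(N) = -7 + (N - 8)² = -7 + (-8 + N)²)
(U(1877) + u)/(337261 - 2975097) = ((-7 + (-8 + 1877)²) - 1608828)/(337261 - 2975097) = ((-7 + 1869²) - 1608828)/(-2637836) = ((-7 + 3493161) - 1608828)*(-1/2637836) = (3493154 - 1608828)*(-1/2637836) = 1884326*(-1/2637836) = -942163/1318918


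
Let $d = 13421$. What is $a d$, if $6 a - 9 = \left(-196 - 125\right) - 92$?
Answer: $- \frac{2711042}{3} \approx -9.0368 \cdot 10^{5}$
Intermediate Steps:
$a = - \frac{202}{3}$ ($a = \frac{3}{2} + \frac{\left(-196 - 125\right) - 92}{6} = \frac{3}{2} + \frac{-321 - 92}{6} = \frac{3}{2} + \frac{1}{6} \left(-413\right) = \frac{3}{2} - \frac{413}{6} = - \frac{202}{3} \approx -67.333$)
$a d = \left(- \frac{202}{3}\right) 13421 = - \frac{2711042}{3}$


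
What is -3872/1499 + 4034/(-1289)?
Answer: -11037974/1932211 ≈ -5.7126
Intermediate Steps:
-3872/1499 + 4034/(-1289) = -3872*1/1499 + 4034*(-1/1289) = -3872/1499 - 4034/1289 = -11037974/1932211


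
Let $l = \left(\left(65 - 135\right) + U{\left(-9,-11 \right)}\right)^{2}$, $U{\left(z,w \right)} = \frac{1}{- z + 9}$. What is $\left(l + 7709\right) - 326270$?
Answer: $- \frac{101628683}{324} \approx -3.1367 \cdot 10^{5}$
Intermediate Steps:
$U{\left(z,w \right)} = \frac{1}{9 - z}$
$l = \frac{1585081}{324}$ ($l = \left(\left(65 - 135\right) - \frac{1}{-9 - 9}\right)^{2} = \left(-70 - \frac{1}{-18}\right)^{2} = \left(-70 - - \frac{1}{18}\right)^{2} = \left(-70 + \frac{1}{18}\right)^{2} = \left(- \frac{1259}{18}\right)^{2} = \frac{1585081}{324} \approx 4892.2$)
$\left(l + 7709\right) - 326270 = \left(\frac{1585081}{324} + 7709\right) - 326270 = \frac{4082797}{324} - 326270 = - \frac{101628683}{324}$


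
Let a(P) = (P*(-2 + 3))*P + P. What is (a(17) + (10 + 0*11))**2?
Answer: 99856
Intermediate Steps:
a(P) = P + P**2 (a(P) = (P*1)*P + P = P*P + P = P**2 + P = P + P**2)
(a(17) + (10 + 0*11))**2 = (17*(1 + 17) + (10 + 0*11))**2 = (17*18 + (10 + 0))**2 = (306 + 10)**2 = 316**2 = 99856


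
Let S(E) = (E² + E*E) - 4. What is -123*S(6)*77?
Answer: -644028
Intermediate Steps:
S(E) = -4 + 2*E² (S(E) = (E² + E²) - 4 = 2*E² - 4 = -4 + 2*E²)
-123*S(6)*77 = -123*(-4 + 2*6²)*77 = -123*(-4 + 2*36)*77 = -123*(-4 + 72)*77 = -123*68*77 = -8364*77 = -644028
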